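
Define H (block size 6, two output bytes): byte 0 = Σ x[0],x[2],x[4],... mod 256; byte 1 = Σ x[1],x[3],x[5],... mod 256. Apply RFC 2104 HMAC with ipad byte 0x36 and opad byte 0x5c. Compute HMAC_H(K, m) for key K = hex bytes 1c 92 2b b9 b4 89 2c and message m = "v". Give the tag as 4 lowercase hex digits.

Key hex bytes 1c 92 2b b9 b4 89 2c is 7 bytes > B = 6, so hash it first: H(key) = 27 d4, then zero-pad to 6 bytes: K' = 27 d4 00 00 00 00.
K' ⊕ ipad = 11 e2 36 36 36 36.  K' ⊕ opad = 7b 88 5c 5c 5c 5c.
Inner input = (K'⊕ipad) ∥ m = 11 e2 36 36 36 36 ∥ 76.
Inner hash: even-index sum = 243 mod 256 = 243; odd-index sum = 334 mod 256 = 78 → f3 4e.
Outer input = (K'⊕opad) ∥ inner = 7b 88 5c 5c 5c 5c ∥ f3 4e.
Outer hash (tag): even-index sum = 550 mod 256 = 38; odd-index sum = 398 mod 256 = 142 → 26 8e.

268e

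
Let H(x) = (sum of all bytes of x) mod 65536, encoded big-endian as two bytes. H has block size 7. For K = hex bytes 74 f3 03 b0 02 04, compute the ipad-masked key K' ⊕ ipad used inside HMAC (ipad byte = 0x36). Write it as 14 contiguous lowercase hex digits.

Key hex bytes 74 f3 03 b0 02 04 is 6 bytes ≤ B = 7; zero-pad to 7 bytes: K' = 74 f3 03 b0 02 04 00.
XOR each byte with 0x36: 74⊕36=42, f3⊕36=c5, 03⊕36=35, b0⊕36=86, 02⊕36=34, 04⊕36=32, 00⊕36=36.

42c53586343236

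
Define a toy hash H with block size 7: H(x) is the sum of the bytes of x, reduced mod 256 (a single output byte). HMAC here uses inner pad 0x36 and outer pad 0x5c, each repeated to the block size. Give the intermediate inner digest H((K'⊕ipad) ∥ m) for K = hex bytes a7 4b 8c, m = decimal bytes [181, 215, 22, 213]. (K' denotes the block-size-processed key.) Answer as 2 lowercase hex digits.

17

Key hex bytes a7 4b 8c is 3 bytes ≤ B = 7; zero-pad to 7 bytes: K' = a7 4b 8c 00 00 00 00.
K' ⊕ ipad = 91 7d ba 36 36 36 36.
Inner input = 91 7d ba 36 36 36 36 ∥ b5 d7 16 d5.
Inner hash: sum = 145+125+186+54+54+54+54+181+215+22+213 = 1303; mod 256 = 23 → 17.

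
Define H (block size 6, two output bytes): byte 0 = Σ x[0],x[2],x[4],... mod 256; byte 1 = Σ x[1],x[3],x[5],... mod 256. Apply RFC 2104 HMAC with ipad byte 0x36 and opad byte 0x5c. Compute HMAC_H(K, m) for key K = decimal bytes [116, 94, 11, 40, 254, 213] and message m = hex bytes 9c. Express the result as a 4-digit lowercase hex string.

0468

Key decimal bytes [116, 94, 11, 40, 254, 213] = 74 5e 0b 28 fe d5 is exactly B = 6 bytes: K' = 74 5e 0b 28 fe d5.
K' ⊕ ipad = 42 68 3d 1e c8 e3.  K' ⊕ opad = 28 02 57 74 a2 89.
Inner input = (K'⊕ipad) ∥ m = 42 68 3d 1e c8 e3 ∥ 9c.
Inner hash: even-index sum = 483 mod 256 = 227; odd-index sum = 361 mod 256 = 105 → e3 69.
Outer input = (K'⊕opad) ∥ inner = 28 02 57 74 a2 89 ∥ e3 69.
Outer hash (tag): even-index sum = 516 mod 256 = 4; odd-index sum = 360 mod 256 = 104 → 04 68.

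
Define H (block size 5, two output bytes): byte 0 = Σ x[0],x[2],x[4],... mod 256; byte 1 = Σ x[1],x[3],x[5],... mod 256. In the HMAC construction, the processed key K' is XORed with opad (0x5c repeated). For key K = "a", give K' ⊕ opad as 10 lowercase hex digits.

Key "a" = 61 is 1 byte ≤ B = 5; zero-pad to 5 bytes: K' = 61 00 00 00 00.
XOR each byte with 0x5c: 61⊕5c=3d, 00⊕5c=5c, 00⊕5c=5c, 00⊕5c=5c, 00⊕5c=5c.

3d5c5c5c5c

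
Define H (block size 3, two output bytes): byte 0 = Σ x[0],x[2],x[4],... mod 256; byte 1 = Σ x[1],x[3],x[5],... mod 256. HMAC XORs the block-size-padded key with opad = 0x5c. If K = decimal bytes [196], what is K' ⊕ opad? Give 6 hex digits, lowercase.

Key decimal bytes [196] = c4 is 1 byte ≤ B = 3; zero-pad to 3 bytes: K' = c4 00 00.
XOR each byte with 0x5c: c4⊕5c=98, 00⊕5c=5c, 00⊕5c=5c.

985c5c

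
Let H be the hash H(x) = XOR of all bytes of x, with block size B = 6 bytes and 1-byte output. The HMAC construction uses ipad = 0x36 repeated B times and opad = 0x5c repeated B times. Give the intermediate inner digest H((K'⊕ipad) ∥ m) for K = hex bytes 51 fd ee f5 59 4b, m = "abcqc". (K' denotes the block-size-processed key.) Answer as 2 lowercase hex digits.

d7

Key hex bytes 51 fd ee f5 59 4b is exactly B = 6 bytes: K' = 51 fd ee f5 59 4b.
K' ⊕ ipad = 67 cb d8 c3 6f 7d.
Inner input = 67 cb d8 c3 6f 7d ∥ 61 62 63 71 63.
Inner hash: XOR 67⊕cb⊕d8⊕c3⊕6f⊕7d⊕61⊕62⊕63⊕71⊕63 = d7.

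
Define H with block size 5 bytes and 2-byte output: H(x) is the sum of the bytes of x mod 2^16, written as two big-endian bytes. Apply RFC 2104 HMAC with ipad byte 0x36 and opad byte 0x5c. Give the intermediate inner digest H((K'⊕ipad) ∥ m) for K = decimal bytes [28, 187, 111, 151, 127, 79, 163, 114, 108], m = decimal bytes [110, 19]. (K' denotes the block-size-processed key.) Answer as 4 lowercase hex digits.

Key decimal bytes [28, 187, 111, 151, 127, 79, 163, 114, 108] = 1c bb 6f 97 7f 4f a3 72 6c is 9 bytes > B = 5, so hash it first: H(key) = 04 2c, then zero-pad to 5 bytes: K' = 04 2c 00 00 00.
K' ⊕ ipad = 32 1a 36 36 36.
Inner input = 32 1a 36 36 36 ∥ 6e 13.
Inner hash: sum = 50+26+54+54+54+110+19 = 367 → 01 6f.

016f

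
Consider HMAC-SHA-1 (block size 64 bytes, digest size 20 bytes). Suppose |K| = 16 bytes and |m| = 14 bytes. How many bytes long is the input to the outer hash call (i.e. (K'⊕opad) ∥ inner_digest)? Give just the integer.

Key is 16 ≤ 64 bytes, zero-padded: |K'| = 64.
Outer input = (K'⊕opad) ∥ H(inner) → 64 + 20 = 84 bytes.

84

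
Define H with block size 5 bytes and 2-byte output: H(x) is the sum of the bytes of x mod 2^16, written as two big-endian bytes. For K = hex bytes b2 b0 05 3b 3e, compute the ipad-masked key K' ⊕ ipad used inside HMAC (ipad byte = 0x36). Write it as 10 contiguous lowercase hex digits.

Key hex bytes b2 b0 05 3b 3e is exactly B = 5 bytes: K' = b2 b0 05 3b 3e.
XOR each byte with 0x36: b2⊕36=84, b0⊕36=86, 05⊕36=33, 3b⊕36=0d, 3e⊕36=08.

8486330d08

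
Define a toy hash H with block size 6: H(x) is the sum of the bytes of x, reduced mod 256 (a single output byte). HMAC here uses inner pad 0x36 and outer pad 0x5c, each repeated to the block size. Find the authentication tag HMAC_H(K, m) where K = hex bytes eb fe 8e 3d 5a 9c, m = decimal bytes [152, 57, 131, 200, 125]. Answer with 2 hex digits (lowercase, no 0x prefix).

69

Key hex bytes eb fe 8e 3d 5a 9c is exactly B = 6 bytes: K' = eb fe 8e 3d 5a 9c.
K' ⊕ ipad = dd c8 b8 0b 6c aa.  K' ⊕ opad = b7 a2 d2 61 06 c0.
Inner input = (K'⊕ipad) ∥ m = dd c8 b8 0b 6c aa ∥ 98 39 83 c8 7d.
Inner hash: sum = 221+200+184+11+108+170+152+57+131+200+125 = 1559; mod 256 = 23 → 17.
Outer input = (K'⊕opad) ∥ inner = b7 a2 d2 61 06 c0 ∥ 17.
Outer hash (tag): sum = 183+162+210+97+6+192+23 = 873; mod 256 = 105 → 69.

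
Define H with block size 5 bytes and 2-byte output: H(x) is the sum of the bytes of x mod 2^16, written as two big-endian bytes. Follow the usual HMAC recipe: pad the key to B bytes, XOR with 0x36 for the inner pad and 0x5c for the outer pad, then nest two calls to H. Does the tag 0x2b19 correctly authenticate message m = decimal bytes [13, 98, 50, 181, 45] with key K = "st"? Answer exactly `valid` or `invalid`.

invalid

Key "st" = 73 74 is 2 bytes ≤ B = 5; zero-pad to 5 bytes: K' = 73 74 00 00 00.
K' ⊕ ipad = 45 42 36 36 36; K' ⊕ opad = 2f 28 5c 5c 5c.
Inner hash: sum = 69+66+54+54+54+13+98+50+181+45 = 684 → 02 ac.
Outer hash (recomputed tag): sum = 47+40+92+92+92+2+172 = 537 → 02 19.
Recomputed tag = 0219; claimed = 2b19 → mismatch.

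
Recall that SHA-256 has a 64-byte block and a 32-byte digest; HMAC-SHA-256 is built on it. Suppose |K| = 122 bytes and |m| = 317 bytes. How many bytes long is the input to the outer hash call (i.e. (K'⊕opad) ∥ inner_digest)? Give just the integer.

96

Key is 122 > 64 bytes, so it is hashed to 32 bytes then zero-padded to 64: |K'| = 64.
Outer input = (K'⊕opad) ∥ H(inner) → 64 + 32 = 96 bytes.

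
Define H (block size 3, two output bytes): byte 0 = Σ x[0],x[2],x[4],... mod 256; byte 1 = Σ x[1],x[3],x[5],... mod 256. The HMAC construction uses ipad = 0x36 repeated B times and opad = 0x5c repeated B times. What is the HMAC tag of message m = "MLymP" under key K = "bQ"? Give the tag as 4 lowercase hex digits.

1750

Key "bQ" = 62 51 is 2 bytes ≤ B = 3; zero-pad to 3 bytes: K' = 62 51 00.
K' ⊕ ipad = 54 67 36.  K' ⊕ opad = 3e 0d 5c.
Inner input = (K'⊕ipad) ∥ m = 54 67 36 ∥ 4d 4c 79 6d 50.
Inner hash: even-index sum = 323 mod 256 = 67; odd-index sum = 381 mod 256 = 125 → 43 7d.
Outer input = (K'⊕opad) ∥ inner = 3e 0d 5c ∥ 43 7d.
Outer hash (tag): even-index sum = 279 mod 256 = 23; odd-index sum = 80 mod 256 = 80 → 17 50.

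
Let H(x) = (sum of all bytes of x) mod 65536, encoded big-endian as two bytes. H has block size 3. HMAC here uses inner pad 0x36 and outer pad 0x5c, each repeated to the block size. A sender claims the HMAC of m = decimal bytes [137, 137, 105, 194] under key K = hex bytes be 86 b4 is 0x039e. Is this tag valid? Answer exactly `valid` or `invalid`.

valid

Key hex bytes be 86 b4 is exactly B = 3 bytes: K' = be 86 b4.
K' ⊕ ipad = 88 b0 82; K' ⊕ opad = e2 da e8.
Inner hash: sum = 136+176+130+137+137+105+194 = 1015 → 03 f7.
Outer hash (recomputed tag): sum = 226+218+232+3+247 = 926 → 03 9e.
Recomputed tag = 039e; claimed = 039e → match.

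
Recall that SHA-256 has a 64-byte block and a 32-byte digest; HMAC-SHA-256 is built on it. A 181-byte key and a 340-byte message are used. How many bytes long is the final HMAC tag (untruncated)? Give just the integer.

The tag is one SHA-256 digest: 32 bytes.

32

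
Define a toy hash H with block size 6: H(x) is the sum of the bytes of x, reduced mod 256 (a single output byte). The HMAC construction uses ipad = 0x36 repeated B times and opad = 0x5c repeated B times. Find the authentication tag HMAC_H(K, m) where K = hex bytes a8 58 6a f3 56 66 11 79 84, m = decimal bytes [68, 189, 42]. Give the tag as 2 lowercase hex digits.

91

Key hex bytes a8 58 6a f3 56 66 11 79 84 is 9 bytes > B = 6, so hash it first: H(key) = 27, then zero-pad to 6 bytes: K' = 27 00 00 00 00 00.
K' ⊕ ipad = 11 36 36 36 36 36.  K' ⊕ opad = 7b 5c 5c 5c 5c 5c.
Inner input = (K'⊕ipad) ∥ m = 11 36 36 36 36 36 ∥ 44 bd 2a.
Inner hash: sum = 17+54+54+54+54+54+68+189+42 = 586; mod 256 = 74 → 4a.
Outer input = (K'⊕opad) ∥ inner = 7b 5c 5c 5c 5c 5c ∥ 4a.
Outer hash (tag): sum = 123+92+92+92+92+92+74 = 657; mod 256 = 145 → 91.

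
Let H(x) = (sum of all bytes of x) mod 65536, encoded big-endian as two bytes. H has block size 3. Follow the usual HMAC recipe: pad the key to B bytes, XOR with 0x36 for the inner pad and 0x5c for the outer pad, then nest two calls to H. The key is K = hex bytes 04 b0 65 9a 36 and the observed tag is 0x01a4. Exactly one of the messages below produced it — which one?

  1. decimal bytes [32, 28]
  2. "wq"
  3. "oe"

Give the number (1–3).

Key hex bytes 04 b0 65 9a 36 is 5 bytes > B = 3, so hash it first: H(key) = 01 e9, then zero-pad to 3 bytes: K' = 01 e9 00.
K' ⊕ ipad = 37 df 36; K' ⊕ opad = 5d b5 5c.
m1: inner = H(37 df 36 20 1c) = 01 88; tag = H(5d b5 5c 01 88) = 01f7
m2: inner = H(37 df 36 77 71) = 02 34; tag = H(5d b5 5c 02 34) = 01a4 ← matches
m3: inner = H(37 df 36 6f 65) = 02 20; tag = H(5d b5 5c 02 20) = 0190

2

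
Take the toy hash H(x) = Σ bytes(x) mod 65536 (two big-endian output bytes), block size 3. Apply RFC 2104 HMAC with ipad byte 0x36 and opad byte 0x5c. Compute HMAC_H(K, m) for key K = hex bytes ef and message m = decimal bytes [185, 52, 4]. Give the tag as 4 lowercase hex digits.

Key hex bytes ef is 1 byte ≤ B = 3; zero-pad to 3 bytes: K' = ef 00 00.
K' ⊕ ipad = d9 36 36.  K' ⊕ opad = b3 5c 5c.
Inner input = (K'⊕ipad) ∥ m = d9 36 36 ∥ b9 34 04.
Inner hash: sum = 217+54+54+185+52+4 = 566 → 02 36.
Outer input = (K'⊕opad) ∥ inner = b3 5c 5c ∥ 02 36.
Outer hash (tag): sum = 179+92+92+2+54 = 419 → 01 a3.

01a3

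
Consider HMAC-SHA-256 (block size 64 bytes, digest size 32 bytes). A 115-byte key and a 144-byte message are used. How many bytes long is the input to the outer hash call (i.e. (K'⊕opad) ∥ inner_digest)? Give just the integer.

Key is 115 > 64 bytes, so it is hashed to 32 bytes then zero-padded to 64: |K'| = 64.
Outer input = (K'⊕opad) ∥ H(inner) → 64 + 32 = 96 bytes.

96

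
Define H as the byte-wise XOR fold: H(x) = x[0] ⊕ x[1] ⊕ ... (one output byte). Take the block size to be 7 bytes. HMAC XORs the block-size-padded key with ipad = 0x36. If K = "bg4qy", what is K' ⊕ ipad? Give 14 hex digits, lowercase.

Key "bg4qy" = 62 67 34 71 79 is 5 bytes ≤ B = 7; zero-pad to 7 bytes: K' = 62 67 34 71 79 00 00.
XOR each byte with 0x36: 62⊕36=54, 67⊕36=51, 34⊕36=02, 71⊕36=47, 79⊕36=4f, 00⊕36=36, 00⊕36=36.

545102474f3636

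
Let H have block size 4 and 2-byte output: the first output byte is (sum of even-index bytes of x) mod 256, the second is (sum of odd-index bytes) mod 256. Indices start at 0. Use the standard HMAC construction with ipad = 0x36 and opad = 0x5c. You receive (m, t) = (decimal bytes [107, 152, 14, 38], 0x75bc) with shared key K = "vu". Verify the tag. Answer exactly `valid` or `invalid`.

Key "vu" = 76 75 is 2 bytes ≤ B = 4; zero-pad to 4 bytes: K' = 76 75 00 00.
K' ⊕ ipad = 40 43 36 36; K' ⊕ opad = 2a 29 5c 5c.
Inner hash: even-index sum = 239 mod 256 = 239; odd-index sum = 311 mod 256 = 55 → ef 37.
Outer hash (recomputed tag): even-index sum = 373 mod 256 = 117; odd-index sum = 188 mod 256 = 188 → 75 bc.
Recomputed tag = 75bc; claimed = 75bc → match.

valid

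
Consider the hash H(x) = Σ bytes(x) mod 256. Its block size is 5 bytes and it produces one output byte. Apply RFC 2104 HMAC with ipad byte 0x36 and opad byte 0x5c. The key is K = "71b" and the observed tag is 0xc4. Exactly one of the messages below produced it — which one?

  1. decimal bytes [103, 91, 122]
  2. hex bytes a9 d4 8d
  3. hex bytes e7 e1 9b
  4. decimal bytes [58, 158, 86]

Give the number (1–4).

Key "71b" = 37 31 62 is 3 bytes ≤ B = 5; zero-pad to 5 bytes: K' = 37 31 62 00 00.
K' ⊕ ipad = 01 07 54 36 36; K' ⊕ opad = 6b 6d 3e 5c 5c.
m1: inner = H(01 07 54 36 36 67 5b 7a) = 04; tag = H(6b 6d 3e 5c 5c 04) = d2
m2: inner = H(01 07 54 36 36 a9 d4 8d) = d2; tag = H(6b 6d 3e 5c 5c d2) = a0
m3: inner = H(01 07 54 36 36 e7 e1 9b) = 2b; tag = H(6b 6d 3e 5c 5c 2b) = f9
m4: inner = H(01 07 54 36 36 3a 9e 56) = f6; tag = H(6b 6d 3e 5c 5c f6) = c4 ← matches

4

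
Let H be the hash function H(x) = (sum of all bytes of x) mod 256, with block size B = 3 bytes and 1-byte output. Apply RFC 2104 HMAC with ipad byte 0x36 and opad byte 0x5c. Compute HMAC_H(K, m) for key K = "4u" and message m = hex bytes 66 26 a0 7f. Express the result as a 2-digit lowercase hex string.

Key "4u" = 34 75 is 2 bytes ≤ B = 3; zero-pad to 3 bytes: K' = 34 75 00.
K' ⊕ ipad = 02 43 36.  K' ⊕ opad = 68 29 5c.
Inner input = (K'⊕ipad) ∥ m = 02 43 36 ∥ 66 26 a0 7f.
Inner hash: sum = 2+67+54+102+38+160+127 = 550; mod 256 = 38 → 26.
Outer input = (K'⊕opad) ∥ inner = 68 29 5c ∥ 26.
Outer hash (tag): sum = 104+41+92+38 = 275; mod 256 = 19 → 13.

13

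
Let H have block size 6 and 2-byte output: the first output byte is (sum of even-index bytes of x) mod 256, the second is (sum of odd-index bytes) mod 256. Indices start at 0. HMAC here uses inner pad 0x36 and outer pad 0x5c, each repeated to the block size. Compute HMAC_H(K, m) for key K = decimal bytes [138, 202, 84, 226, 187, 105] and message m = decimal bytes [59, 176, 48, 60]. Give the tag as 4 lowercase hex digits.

dba4

Key decimal bytes [138, 202, 84, 226, 187, 105] = 8a ca 54 e2 bb 69 is exactly B = 6 bytes: K' = 8a ca 54 e2 bb 69.
K' ⊕ ipad = bc fc 62 d4 8d 5f.  K' ⊕ opad = d6 96 08 be e7 35.
Inner input = (K'⊕ipad) ∥ m = bc fc 62 d4 8d 5f ∥ 3b b0 30 3c.
Inner hash: even-index sum = 534 mod 256 = 22; odd-index sum = 795 mod 256 = 27 → 16 1b.
Outer input = (K'⊕opad) ∥ inner = d6 96 08 be e7 35 ∥ 16 1b.
Outer hash (tag): even-index sum = 475 mod 256 = 219; odd-index sum = 420 mod 256 = 164 → db a4.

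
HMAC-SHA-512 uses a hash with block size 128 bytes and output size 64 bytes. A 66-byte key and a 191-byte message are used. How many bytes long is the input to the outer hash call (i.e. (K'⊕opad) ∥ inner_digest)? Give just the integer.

Key is 66 ≤ 128 bytes, zero-padded: |K'| = 128.
Outer input = (K'⊕opad) ∥ H(inner) → 128 + 64 = 192 bytes.

192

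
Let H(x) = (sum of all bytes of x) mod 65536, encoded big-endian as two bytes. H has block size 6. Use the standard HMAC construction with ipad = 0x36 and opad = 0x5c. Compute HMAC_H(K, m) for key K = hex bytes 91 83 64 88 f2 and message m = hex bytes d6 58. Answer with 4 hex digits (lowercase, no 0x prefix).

045a

Key hex bytes 91 83 64 88 f2 is 5 bytes ≤ B = 6; zero-pad to 6 bytes: K' = 91 83 64 88 f2 00.
K' ⊕ ipad = a7 b5 52 be c4 36.  K' ⊕ opad = cd df 38 d4 ae 5c.
Inner input = (K'⊕ipad) ∥ m = a7 b5 52 be c4 36 ∥ d6 58.
Inner hash: sum = 167+181+82+190+196+54+214+88 = 1172 → 04 94.
Outer input = (K'⊕opad) ∥ inner = cd df 38 d4 ae 5c ∥ 04 94.
Outer hash (tag): sum = 205+223+56+212+174+92+4+148 = 1114 → 04 5a.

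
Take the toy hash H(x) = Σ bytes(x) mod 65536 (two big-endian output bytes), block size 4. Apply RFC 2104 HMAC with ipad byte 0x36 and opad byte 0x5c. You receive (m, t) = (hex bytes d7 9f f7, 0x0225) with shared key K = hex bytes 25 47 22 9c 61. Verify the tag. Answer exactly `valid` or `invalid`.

invalid

Key hex bytes 25 47 22 9c 61 is 5 bytes > B = 4, so hash it first: H(key) = 01 8b, then zero-pad to 4 bytes: K' = 01 8b 00 00.
K' ⊕ ipad = 37 bd 36 36; K' ⊕ opad = 5d d7 5c 5c.
Inner hash: sum = 55+189+54+54+215+159+247 = 973 → 03 cd.
Outer hash (recomputed tag): sum = 93+215+92+92+3+205 = 700 → 02 bc.
Recomputed tag = 02bc; claimed = 0225 → mismatch.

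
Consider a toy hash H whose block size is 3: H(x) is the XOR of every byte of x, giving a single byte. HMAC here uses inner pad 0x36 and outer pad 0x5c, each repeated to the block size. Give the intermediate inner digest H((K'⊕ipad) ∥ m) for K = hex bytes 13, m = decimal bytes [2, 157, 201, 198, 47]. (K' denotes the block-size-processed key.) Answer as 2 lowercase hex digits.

9a

Key hex bytes 13 is 1 byte ≤ B = 3; zero-pad to 3 bytes: K' = 13 00 00.
K' ⊕ ipad = 25 36 36.
Inner input = 25 36 36 ∥ 02 9d c9 c6 2f.
Inner hash: XOR 25⊕36⊕36⊕02⊕9d⊕c9⊕c6⊕2f = 9a.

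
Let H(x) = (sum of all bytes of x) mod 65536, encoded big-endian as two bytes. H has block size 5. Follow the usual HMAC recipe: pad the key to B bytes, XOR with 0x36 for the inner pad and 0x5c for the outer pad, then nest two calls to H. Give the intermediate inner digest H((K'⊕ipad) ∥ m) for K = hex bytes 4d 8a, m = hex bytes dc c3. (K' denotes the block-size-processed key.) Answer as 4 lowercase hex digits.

0378

Key hex bytes 4d 8a is 2 bytes ≤ B = 5; zero-pad to 5 bytes: K' = 4d 8a 00 00 00.
K' ⊕ ipad = 7b bc 36 36 36.
Inner input = 7b bc 36 36 36 ∥ dc c3.
Inner hash: sum = 123+188+54+54+54+220+195 = 888 → 03 78.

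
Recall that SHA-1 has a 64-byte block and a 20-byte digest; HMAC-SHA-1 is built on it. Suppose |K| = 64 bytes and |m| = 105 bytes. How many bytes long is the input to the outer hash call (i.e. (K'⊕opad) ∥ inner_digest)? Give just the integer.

Key is 64 ≤ 64 bytes, zero-padded: |K'| = 64.
Outer input = (K'⊕opad) ∥ H(inner) → 64 + 20 = 84 bytes.

84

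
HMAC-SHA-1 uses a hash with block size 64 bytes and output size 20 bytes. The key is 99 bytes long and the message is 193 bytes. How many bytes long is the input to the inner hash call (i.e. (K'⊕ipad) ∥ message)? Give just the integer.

257

Key is 99 > 64 bytes, so it is hashed to 20 bytes then zero-padded to 64: |K'| = 64.
Inner input = (K'⊕ipad) ∥ m → 64 + 193 = 257 bytes.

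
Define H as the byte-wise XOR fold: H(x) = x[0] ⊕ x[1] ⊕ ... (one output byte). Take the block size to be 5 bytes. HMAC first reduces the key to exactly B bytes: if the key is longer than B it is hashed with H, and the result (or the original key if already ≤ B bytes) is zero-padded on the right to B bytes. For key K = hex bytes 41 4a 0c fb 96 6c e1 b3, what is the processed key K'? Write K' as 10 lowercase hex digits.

|K| = 8 > B = 5, so first hash the key.
H(K): XOR 41⊕4a⊕0c⊕fb⊕96⊕6c⊕e1⊕b3 = 54.
Zero-pad H(K) = 54 to 5 bytes: K' = 54 00 00 00 00.

5400000000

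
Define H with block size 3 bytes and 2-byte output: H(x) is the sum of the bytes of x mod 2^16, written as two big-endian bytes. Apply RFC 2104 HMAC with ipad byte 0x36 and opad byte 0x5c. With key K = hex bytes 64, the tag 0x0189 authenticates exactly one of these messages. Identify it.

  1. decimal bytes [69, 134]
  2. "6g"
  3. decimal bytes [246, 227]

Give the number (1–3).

3

Key hex bytes 64 is 1 byte ≤ B = 3; zero-pad to 3 bytes: K' = 64 00 00.
K' ⊕ ipad = 52 36 36; K' ⊕ opad = 38 5c 5c.
m1: inner = H(52 36 36 45 86) = 01 89; tag = H(38 5c 5c 01 89) = 017a
m2: inner = H(52 36 36 36 67) = 01 5b; tag = H(38 5c 5c 01 5b) = 014c
m3: inner = H(52 36 36 f6 e3) = 02 97; tag = H(38 5c 5c 02 97) = 0189 ← matches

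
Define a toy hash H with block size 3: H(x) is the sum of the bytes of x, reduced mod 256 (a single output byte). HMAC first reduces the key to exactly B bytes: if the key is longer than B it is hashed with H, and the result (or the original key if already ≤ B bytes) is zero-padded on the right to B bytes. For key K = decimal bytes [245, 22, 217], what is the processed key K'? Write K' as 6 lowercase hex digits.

Key decimal bytes [245, 22, 217] = f5 16 d9 is exactly B = 3 bytes: K' = f5 16 d9.

f516d9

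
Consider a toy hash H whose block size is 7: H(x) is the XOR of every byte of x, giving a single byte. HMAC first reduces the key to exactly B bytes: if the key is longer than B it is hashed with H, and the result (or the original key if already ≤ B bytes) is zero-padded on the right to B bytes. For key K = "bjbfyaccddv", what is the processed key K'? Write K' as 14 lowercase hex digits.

|K| = 11 > B = 7, so first hash the key.
H(K): XOR 62⊕6a⊕62⊕66⊕79⊕61⊕63⊕63⊕64⊕64⊕76 = 62.
Zero-pad H(K) = 62 to 7 bytes: K' = 62 00 00 00 00 00 00.

62000000000000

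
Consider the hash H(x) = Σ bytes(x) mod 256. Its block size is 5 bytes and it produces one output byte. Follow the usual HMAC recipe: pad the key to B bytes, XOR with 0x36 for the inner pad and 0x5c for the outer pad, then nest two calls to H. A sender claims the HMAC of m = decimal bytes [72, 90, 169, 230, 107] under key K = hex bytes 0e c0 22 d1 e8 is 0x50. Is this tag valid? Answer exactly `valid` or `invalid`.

Key hex bytes 0e c0 22 d1 e8 is exactly B = 5 bytes: K' = 0e c0 22 d1 e8.
K' ⊕ ipad = 38 f6 14 e7 de; K' ⊕ opad = 52 9c 7e 8d b4.
Inner hash: sum = 56+246+20+231+222+72+90+169+230+107 = 1443; mod 256 = 163 → a3.
Outer hash (recomputed tag): sum = 82+156+126+141+180+163 = 848; mod 256 = 80 → 50.
Recomputed tag = 50; claimed = 50 → match.

valid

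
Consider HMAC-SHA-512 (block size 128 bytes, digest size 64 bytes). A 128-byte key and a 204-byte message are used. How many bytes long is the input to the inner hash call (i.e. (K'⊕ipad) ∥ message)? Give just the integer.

332

Key is 128 ≤ 128 bytes, zero-padded: |K'| = 128.
Inner input = (K'⊕ipad) ∥ m → 128 + 204 = 332 bytes.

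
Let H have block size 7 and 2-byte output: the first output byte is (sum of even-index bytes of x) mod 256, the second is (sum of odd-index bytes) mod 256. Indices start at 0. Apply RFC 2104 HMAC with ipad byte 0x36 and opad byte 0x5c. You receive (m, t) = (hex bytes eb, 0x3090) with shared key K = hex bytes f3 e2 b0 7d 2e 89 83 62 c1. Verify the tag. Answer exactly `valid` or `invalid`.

Key hex bytes f3 e2 b0 7d 2e 89 83 62 c1 is 9 bytes > B = 7, so hash it first: H(key) = 15 4a, then zero-pad to 7 bytes: K' = 15 4a 00 00 00 00 00.
K' ⊕ ipad = 23 7c 36 36 36 36 36; K' ⊕ opad = 49 16 5c 5c 5c 5c 5c.
Inner hash: even-index sum = 197 mod 256 = 197; odd-index sum = 467 mod 256 = 211 → c5 d3.
Outer hash (recomputed tag): even-index sum = 560 mod 256 = 48; odd-index sum = 403 mod 256 = 147 → 30 93.
Recomputed tag = 3093; claimed = 3090 → mismatch.

invalid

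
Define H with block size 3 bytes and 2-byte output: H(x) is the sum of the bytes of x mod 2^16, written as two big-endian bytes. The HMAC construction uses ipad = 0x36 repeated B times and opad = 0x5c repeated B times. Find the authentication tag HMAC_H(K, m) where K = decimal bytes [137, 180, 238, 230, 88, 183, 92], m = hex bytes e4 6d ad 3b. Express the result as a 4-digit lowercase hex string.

01c1

Key decimal bytes [137, 180, 238, 230, 88, 183, 92] = 89 b4 ee e6 58 b7 5c is 7 bytes > B = 3, so hash it first: H(key) = 04 7c, then zero-pad to 3 bytes: K' = 04 7c 00.
K' ⊕ ipad = 32 4a 36.  K' ⊕ opad = 58 20 5c.
Inner input = (K'⊕ipad) ∥ m = 32 4a 36 ∥ e4 6d ad 3b.
Inner hash: sum = 50+74+54+228+109+173+59 = 747 → 02 eb.
Outer input = (K'⊕opad) ∥ inner = 58 20 5c ∥ 02 eb.
Outer hash (tag): sum = 88+32+92+2+235 = 449 → 01 c1.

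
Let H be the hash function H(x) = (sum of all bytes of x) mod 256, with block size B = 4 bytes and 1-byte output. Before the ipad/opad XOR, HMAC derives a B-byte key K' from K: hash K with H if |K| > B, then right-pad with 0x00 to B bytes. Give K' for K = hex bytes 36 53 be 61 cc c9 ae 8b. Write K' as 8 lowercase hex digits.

76000000

|K| = 8 > B = 4, so first hash the key.
H(K): sum = 54+83+190+97+204+201+174+139 = 1142; mod 256 = 118 → 76.
Zero-pad H(K) = 76 to 4 bytes: K' = 76 00 00 00.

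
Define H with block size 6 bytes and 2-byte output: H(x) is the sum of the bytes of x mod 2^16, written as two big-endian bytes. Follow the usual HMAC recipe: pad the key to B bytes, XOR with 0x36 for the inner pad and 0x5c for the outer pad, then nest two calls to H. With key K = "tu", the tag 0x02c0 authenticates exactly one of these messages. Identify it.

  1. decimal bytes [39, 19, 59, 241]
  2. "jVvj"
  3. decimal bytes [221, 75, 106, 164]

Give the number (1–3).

Key "tu" = 74 75 is 2 bytes ≤ B = 6; zero-pad to 6 bytes: K' = 74 75 00 00 00 00.
K' ⊕ ipad = 42 43 36 36 36 36; K' ⊕ opad = 28 29 5c 5c 5c 5c.
m1: inner = H(42 43 36 36 36 36 27 13 3b f1) = 02 c3; tag = H(28 29 5c 5c 5c 5c 02 c3) = 0286
m2: inner = H(42 43 36 36 36 36 6a 56 76 6a) = 02 fd; tag = H(28 29 5c 5c 5c 5c 02 fd) = 02c0 ← matches
m3: inner = H(42 43 36 36 36 36 dd 4b 6a a4) = 03 93; tag = H(28 29 5c 5c 5c 5c 03 93) = 0257

2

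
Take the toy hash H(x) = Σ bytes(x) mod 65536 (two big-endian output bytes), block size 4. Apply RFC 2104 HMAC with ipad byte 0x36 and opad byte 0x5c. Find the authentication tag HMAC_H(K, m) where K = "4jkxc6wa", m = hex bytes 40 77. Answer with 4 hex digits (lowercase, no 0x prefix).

01e1

Key "4jkxc6wa" = 34 6a 6b 78 63 36 77 61 is 8 bytes > B = 4, so hash it first: H(key) = 02 f2, then zero-pad to 4 bytes: K' = 02 f2 00 00.
K' ⊕ ipad = 34 c4 36 36.  K' ⊕ opad = 5e ae 5c 5c.
Inner input = (K'⊕ipad) ∥ m = 34 c4 36 36 ∥ 40 77.
Inner hash: sum = 52+196+54+54+64+119 = 539 → 02 1b.
Outer input = (K'⊕opad) ∥ inner = 5e ae 5c 5c ∥ 02 1b.
Outer hash (tag): sum = 94+174+92+92+2+27 = 481 → 01 e1.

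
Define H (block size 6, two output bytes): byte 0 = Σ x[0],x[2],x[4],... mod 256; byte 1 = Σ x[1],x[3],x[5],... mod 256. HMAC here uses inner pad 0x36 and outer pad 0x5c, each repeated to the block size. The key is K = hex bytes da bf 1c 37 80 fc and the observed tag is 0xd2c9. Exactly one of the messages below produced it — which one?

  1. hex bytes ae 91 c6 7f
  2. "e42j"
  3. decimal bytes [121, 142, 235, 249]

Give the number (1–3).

3

Key hex bytes da bf 1c 37 80 fc is exactly B = 6 bytes: K' = da bf 1c 37 80 fc.
K' ⊕ ipad = ec 89 2a 01 b6 ca; K' ⊕ opad = 86 e3 40 6b dc a0.
m1: inner = H(ec 89 2a 01 b6 ca ae 91 c6 7f) = 40 64; tag = H(86 e3 40 6b dc a0 40 64) = e252
m2: inner = H(ec 89 2a 01 b6 ca 65 34 32 6a) = 63 f2; tag = H(86 e3 40 6b dc a0 63 f2) = 05e0
m3: inner = H(ec 89 2a 01 b6 ca 79 8e eb f9) = 30 db; tag = H(86 e3 40 6b dc a0 30 db) = d2c9 ← matches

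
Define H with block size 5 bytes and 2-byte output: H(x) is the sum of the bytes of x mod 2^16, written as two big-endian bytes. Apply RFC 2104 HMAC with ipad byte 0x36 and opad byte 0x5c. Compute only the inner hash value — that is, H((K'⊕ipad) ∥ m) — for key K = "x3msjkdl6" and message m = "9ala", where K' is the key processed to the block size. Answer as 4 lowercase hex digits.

028e

Key "x3msjkdl6" = 78 33 6d 73 6a 6b 64 6c 36 is 9 bytes > B = 5, so hash it first: H(key) = 03 66, then zero-pad to 5 bytes: K' = 03 66 00 00 00.
K' ⊕ ipad = 35 50 36 36 36.
Inner input = 35 50 36 36 36 ∥ 39 61 6c 61.
Inner hash: sum = 53+80+54+54+54+57+97+108+97 = 654 → 02 8e.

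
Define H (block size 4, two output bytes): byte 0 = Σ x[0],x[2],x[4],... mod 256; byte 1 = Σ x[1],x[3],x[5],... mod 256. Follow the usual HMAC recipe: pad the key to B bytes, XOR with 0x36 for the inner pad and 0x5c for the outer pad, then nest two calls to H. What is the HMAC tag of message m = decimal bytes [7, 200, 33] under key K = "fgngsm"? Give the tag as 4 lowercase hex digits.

46ce

Key "fgngsm" = 66 67 6e 67 73 6d is 6 bytes > B = 4, so hash it first: H(key) = 47 3b, then zero-pad to 4 bytes: K' = 47 3b 00 00.
K' ⊕ ipad = 71 0d 36 36.  K' ⊕ opad = 1b 67 5c 5c.
Inner input = (K'⊕ipad) ∥ m = 71 0d 36 36 ∥ 07 c8 21.
Inner hash: even-index sum = 207 mod 256 = 207; odd-index sum = 267 mod 256 = 11 → cf 0b.
Outer input = (K'⊕opad) ∥ inner = 1b 67 5c 5c ∥ cf 0b.
Outer hash (tag): even-index sum = 326 mod 256 = 70; odd-index sum = 206 mod 256 = 206 → 46 ce.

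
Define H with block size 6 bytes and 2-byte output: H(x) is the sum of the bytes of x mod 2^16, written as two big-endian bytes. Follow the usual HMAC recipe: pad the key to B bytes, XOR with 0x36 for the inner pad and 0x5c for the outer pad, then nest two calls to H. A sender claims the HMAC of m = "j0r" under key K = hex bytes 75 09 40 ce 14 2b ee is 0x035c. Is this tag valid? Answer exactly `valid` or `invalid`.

Key hex bytes 75 09 40 ce 14 2b ee is 7 bytes > B = 6, so hash it first: H(key) = 02 b9, then zero-pad to 6 bytes: K' = 02 b9 00 00 00 00.
K' ⊕ ipad = 34 8f 36 36 36 36; K' ⊕ opad = 5e e5 5c 5c 5c 5c.
Inner hash: sum = 52+143+54+54+54+54+106+48+114 = 679 → 02 a7.
Outer hash (recomputed tag): sum = 94+229+92+92+92+92+2+167 = 860 → 03 5c.
Recomputed tag = 035c; claimed = 035c → match.

valid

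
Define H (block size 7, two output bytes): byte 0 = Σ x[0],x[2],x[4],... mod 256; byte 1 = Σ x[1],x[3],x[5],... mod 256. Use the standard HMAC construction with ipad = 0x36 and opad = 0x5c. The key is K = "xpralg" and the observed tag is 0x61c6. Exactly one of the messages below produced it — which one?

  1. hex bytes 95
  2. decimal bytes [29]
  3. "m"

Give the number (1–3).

1

Key "xpralg" = 78 70 72 61 6c 67 is 6 bytes ≤ B = 7; zero-pad to 7 bytes: K' = 78 70 72 61 6c 67 00.
K' ⊕ ipad = 4e 46 44 57 5a 51 36; K' ⊕ opad = 24 2c 2e 3d 30 3b 5c.
m1: inner = H(4e 46 44 57 5a 51 36 95) = 22 83; tag = H(24 2c 2e 3d 30 3b 5c 22 83) = 61c6 ← matches
m2: inner = H(4e 46 44 57 5a 51 36 1d) = 22 0b; tag = H(24 2c 2e 3d 30 3b 5c 22 0b) = e9c6
m3: inner = H(4e 46 44 57 5a 51 36 6d) = 22 5b; tag = H(24 2c 2e 3d 30 3b 5c 22 5b) = 39c6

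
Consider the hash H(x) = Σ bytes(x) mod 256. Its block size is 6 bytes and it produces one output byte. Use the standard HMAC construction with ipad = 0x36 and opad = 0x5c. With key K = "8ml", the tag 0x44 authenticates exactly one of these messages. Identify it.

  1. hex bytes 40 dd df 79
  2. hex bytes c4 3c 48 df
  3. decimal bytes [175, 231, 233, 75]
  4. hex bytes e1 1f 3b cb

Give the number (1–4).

4

Key "8ml" = 38 6d 6c is 3 bytes ≤ B = 6; zero-pad to 6 bytes: K' = 38 6d 6c 00 00 00.
K' ⊕ ipad = 0e 5b 5a 36 36 36; K' ⊕ opad = 64 31 30 5c 5c 5c.
m1: inner = H(0e 5b 5a 36 36 36 40 dd df 79) = da; tag = H(64 31 30 5c 5c 5c da) = b3
m2: inner = H(0e 5b 5a 36 36 36 c4 3c 48 df) = 8c; tag = H(64 31 30 5c 5c 5c 8c) = 65
m3: inner = H(0e 5b 5a 36 36 36 af e7 e9 4b) = 2f; tag = H(64 31 30 5c 5c 5c 2f) = 08
m4: inner = H(0e 5b 5a 36 36 36 e1 1f 3b cb) = 6b; tag = H(64 31 30 5c 5c 5c 6b) = 44 ← matches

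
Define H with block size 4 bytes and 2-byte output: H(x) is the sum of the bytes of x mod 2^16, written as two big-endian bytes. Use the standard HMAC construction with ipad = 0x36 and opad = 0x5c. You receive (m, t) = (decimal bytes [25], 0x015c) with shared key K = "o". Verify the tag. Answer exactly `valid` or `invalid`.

Key "o" = 6f is 1 byte ≤ B = 4; zero-pad to 4 bytes: K' = 6f 00 00 00.
K' ⊕ ipad = 59 36 36 36; K' ⊕ opad = 33 5c 5c 5c.
Inner hash: sum = 89+54+54+54+25 = 276 → 01 14.
Outer hash (recomputed tag): sum = 51+92+92+92+1+20 = 348 → 01 5c.
Recomputed tag = 015c; claimed = 015c → match.

valid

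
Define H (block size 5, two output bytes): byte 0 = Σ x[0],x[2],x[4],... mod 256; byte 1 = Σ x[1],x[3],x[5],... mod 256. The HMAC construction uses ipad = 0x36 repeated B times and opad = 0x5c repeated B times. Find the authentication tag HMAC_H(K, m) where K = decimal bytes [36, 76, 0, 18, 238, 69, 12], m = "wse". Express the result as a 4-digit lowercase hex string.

Key decimal bytes [36, 76, 0, 18, 238, 69, 12] = 24 4c 00 12 ee 45 0c is 7 bytes > B = 5, so hash it first: H(key) = 1e a3, then zero-pad to 5 bytes: K' = 1e a3 00 00 00.
K' ⊕ ipad = 28 95 36 36 36.  K' ⊕ opad = 42 ff 5c 5c 5c.
Inner input = (K'⊕ipad) ∥ m = 28 95 36 36 36 ∥ 77 73 65.
Inner hash: even-index sum = 263 mod 256 = 7; odd-index sum = 423 mod 256 = 167 → 07 a7.
Outer input = (K'⊕opad) ∥ inner = 42 ff 5c 5c 5c ∥ 07 a7.
Outer hash (tag): even-index sum = 417 mod 256 = 161; odd-index sum = 354 mod 256 = 98 → a1 62.

a162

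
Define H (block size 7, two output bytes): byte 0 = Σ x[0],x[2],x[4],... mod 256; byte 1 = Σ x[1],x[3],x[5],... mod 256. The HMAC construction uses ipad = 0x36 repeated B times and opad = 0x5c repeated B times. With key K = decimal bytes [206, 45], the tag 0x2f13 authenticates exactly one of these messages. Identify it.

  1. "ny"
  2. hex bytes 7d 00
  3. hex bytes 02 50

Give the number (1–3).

Key decimal bytes [206, 45] = ce 2d is 2 bytes ≤ B = 7; zero-pad to 7 bytes: K' = ce 2d 00 00 00 00 00.
K' ⊕ ipad = f8 1b 36 36 36 36 36; K' ⊕ opad = 92 71 5c 5c 5c 5c 5c.
m1: inner = H(f8 1b 36 36 36 36 36 6e 79) = 13 f5; tag = H(92 71 5c 5c 5c 5c 5c 13 f5) = 9b3c
m2: inner = H(f8 1b 36 36 36 36 36 7d 00) = 9a 04; tag = H(92 71 5c 5c 5c 5c 5c 9a 04) = aac3
m3: inner = H(f8 1b 36 36 36 36 36 02 50) = ea 89; tag = H(92 71 5c 5c 5c 5c 5c ea 89) = 2f13 ← matches

3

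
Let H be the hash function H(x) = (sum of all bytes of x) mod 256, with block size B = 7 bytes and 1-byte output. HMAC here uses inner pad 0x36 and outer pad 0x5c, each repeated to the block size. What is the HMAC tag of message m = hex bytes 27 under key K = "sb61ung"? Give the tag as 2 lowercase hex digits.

8d

Key "sb61ung" = 73 62 36 31 75 6e 67 is exactly B = 7 bytes: K' = 73 62 36 31 75 6e 67.
K' ⊕ ipad = 45 54 00 07 43 58 51.  K' ⊕ opad = 2f 3e 6a 6d 29 32 3b.
Inner input = (K'⊕ipad) ∥ m = 45 54 00 07 43 58 51 ∥ 27.
Inner hash: sum = 69+84+0+7+67+88+81+39 = 435; mod 256 = 179 → b3.
Outer input = (K'⊕opad) ∥ inner = 2f 3e 6a 6d 29 32 3b ∥ b3.
Outer hash (tag): sum = 47+62+106+109+41+50+59+179 = 653; mod 256 = 141 → 8d.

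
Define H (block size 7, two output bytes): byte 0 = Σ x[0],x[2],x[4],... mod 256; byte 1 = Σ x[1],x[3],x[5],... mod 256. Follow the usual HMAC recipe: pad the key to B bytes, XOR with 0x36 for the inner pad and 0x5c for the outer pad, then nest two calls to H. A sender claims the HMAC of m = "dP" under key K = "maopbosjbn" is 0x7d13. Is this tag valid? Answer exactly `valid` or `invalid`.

invalid

Key "maopbosjbn" = 6d 61 6f 70 62 6f 73 6a 62 6e is 10 bytes > B = 7, so hash it first: H(key) = 13 18, then zero-pad to 7 bytes: K' = 13 18 00 00 00 00 00.
K' ⊕ ipad = 25 2e 36 36 36 36 36; K' ⊕ opad = 4f 44 5c 5c 5c 5c 5c.
Inner hash: even-index sum = 279 mod 256 = 23; odd-index sum = 254 mod 256 = 254 → 17 fe.
Outer hash (recomputed tag): even-index sum = 609 mod 256 = 97; odd-index sum = 275 mod 256 = 19 → 61 13.
Recomputed tag = 6113; claimed = 7d13 → mismatch.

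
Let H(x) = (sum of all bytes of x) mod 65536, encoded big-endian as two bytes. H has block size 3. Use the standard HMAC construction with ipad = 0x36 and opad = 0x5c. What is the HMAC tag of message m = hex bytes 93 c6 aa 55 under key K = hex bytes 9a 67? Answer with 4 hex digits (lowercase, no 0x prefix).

01eb

Key hex bytes 9a 67 is 2 bytes ≤ B = 3; zero-pad to 3 bytes: K' = 9a 67 00.
K' ⊕ ipad = ac 51 36.  K' ⊕ opad = c6 3b 5c.
Inner input = (K'⊕ipad) ∥ m = ac 51 36 ∥ 93 c6 aa 55.
Inner hash: sum = 172+81+54+147+198+170+85 = 907 → 03 8b.
Outer input = (K'⊕opad) ∥ inner = c6 3b 5c ∥ 03 8b.
Outer hash (tag): sum = 198+59+92+3+139 = 491 → 01 eb.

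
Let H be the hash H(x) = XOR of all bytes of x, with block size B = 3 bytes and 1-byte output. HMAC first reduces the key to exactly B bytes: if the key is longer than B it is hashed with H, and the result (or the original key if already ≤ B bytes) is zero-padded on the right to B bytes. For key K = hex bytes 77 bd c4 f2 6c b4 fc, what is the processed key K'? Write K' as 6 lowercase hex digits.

d80000

|K| = 7 > B = 3, so first hash the key.
H(K): XOR 77⊕bd⊕c4⊕f2⊕6c⊕b4⊕fc = d8.
Zero-pad H(K) = d8 to 3 bytes: K' = d8 00 00.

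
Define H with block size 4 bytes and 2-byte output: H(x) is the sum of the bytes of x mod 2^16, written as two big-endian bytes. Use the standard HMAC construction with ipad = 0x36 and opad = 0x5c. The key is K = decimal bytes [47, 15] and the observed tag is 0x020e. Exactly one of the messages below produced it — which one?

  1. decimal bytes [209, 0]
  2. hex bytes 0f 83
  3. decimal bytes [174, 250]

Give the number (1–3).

Key decimal bytes [47, 15] = 2f 0f is 2 bytes ≤ B = 4; zero-pad to 4 bytes: K' = 2f 0f 00 00.
K' ⊕ ipad = 19 39 36 36; K' ⊕ opad = 73 53 5c 5c.
m1: inner = H(19 39 36 36 d1 00) = 01 8f; tag = H(73 53 5c 5c 01 8f) = 020e ← matches
m2: inner = H(19 39 36 36 0f 83) = 01 50; tag = H(73 53 5c 5c 01 50) = 01cf
m3: inner = H(19 39 36 36 ae fa) = 02 66; tag = H(73 53 5c 5c 02 66) = 01e6

1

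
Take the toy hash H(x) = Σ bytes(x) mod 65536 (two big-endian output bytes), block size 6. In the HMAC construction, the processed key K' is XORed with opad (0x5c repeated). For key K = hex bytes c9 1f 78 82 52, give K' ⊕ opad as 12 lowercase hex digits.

954324de0e5c

Key hex bytes c9 1f 78 82 52 is 5 bytes ≤ B = 6; zero-pad to 6 bytes: K' = c9 1f 78 82 52 00.
XOR each byte with 0x5c: c9⊕5c=95, 1f⊕5c=43, 78⊕5c=24, 82⊕5c=de, 52⊕5c=0e, 00⊕5c=5c.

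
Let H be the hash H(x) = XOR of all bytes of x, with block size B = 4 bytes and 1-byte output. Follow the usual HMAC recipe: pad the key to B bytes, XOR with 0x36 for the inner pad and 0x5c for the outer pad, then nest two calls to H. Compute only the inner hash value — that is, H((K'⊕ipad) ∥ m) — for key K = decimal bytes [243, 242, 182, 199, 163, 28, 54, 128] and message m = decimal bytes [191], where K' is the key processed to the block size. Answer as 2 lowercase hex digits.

Key decimal bytes [243, 242, 182, 199, 163, 28, 54, 128] = f3 f2 b6 c7 a3 1c 36 80 is 8 bytes > B = 4, so hash it first: H(key) = 79, then zero-pad to 4 bytes: K' = 79 00 00 00.
K' ⊕ ipad = 4f 36 36 36.
Inner input = 4f 36 36 36 ∥ bf.
Inner hash: XOR 4f⊕36⊕36⊕36⊕bf = c6.

c6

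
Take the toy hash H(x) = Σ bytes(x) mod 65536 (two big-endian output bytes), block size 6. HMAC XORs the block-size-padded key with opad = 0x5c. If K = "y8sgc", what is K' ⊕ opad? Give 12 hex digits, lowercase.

Key "y8sgc" = 79 38 73 67 63 is 5 bytes ≤ B = 6; zero-pad to 6 bytes: K' = 79 38 73 67 63 00.
XOR each byte with 0x5c: 79⊕5c=25, 38⊕5c=64, 73⊕5c=2f, 67⊕5c=3b, 63⊕5c=3f, 00⊕5c=5c.

25642f3b3f5c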